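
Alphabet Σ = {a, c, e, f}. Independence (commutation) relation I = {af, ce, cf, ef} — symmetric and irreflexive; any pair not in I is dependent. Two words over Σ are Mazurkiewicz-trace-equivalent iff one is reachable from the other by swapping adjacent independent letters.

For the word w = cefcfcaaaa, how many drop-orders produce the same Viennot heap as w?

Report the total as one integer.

180

0(c) covers ∅
1(e) covers ∅
2(f) covers ∅
3(c) covers 0:c
4(f) covers 2:f
5(c) covers 3:c
6(a) covers 1:e, 5:c
7(a) covers 6:a
8(a) covers 7:a
9(a) covers 8:a
floor of heap: 0:c, 1:e, 2:f
completions by unplaced set U, small U first (add the entries for U minus each lowest piece of U):
  |U|=1: {4}:1  {9}:1
  |U|=2: {2,4}:1  {4,9}:2  {8,9}:1
  |U|=3: {2,4,9}:3  {4,8,9}:3  {7,8,9}:1
  |U|=4: {2,4,8,9}:6  {4,7,8,9}:4  {6,7,8,9}:1
  |U|=5: {1,6,7,8,9}:1  {2,4,7,8,9}:10  {4,6,7,8,9}:5  {5,6,7,8,9}:1
  |U|=6: {1,4,6,7,8,9}:6  {1,5,6,7,8,9}:2  {2,4,6,7,8,9}:15  {3,5,6,7,8,9}:1  {4,5,6,7,8,9}:6
  |U|=7: {0,3,5,6,7,8,9}:1  {1,2,4,6,7,8,9}:21  {1,3,5,6,7,8,9}:3  {1,4,5,6,7,8,9}:14  {2,4,5,6,7,8,9}:21  {3,4,5,6,7,8,9}:7
  |U|=8: {0,1,3,5,6,7,8,9}:4  {0,3,4,5,6,7,8,9}:8  {1,2,4,5,6,7,8,9}:56  {1,3,4,5,6,7,8,9}:24  {2,3,4,5,6,7,8,9}:28
  start at 0(c): 108
  start at 1(e): 36
  start at 2(f): 36
sum over floor = 180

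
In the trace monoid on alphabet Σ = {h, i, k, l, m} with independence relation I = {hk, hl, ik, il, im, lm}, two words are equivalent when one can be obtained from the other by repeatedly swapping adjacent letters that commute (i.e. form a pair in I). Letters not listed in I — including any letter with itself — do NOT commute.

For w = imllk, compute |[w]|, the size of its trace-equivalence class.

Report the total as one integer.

0(i) covers ∅
1(m) covers ∅
2(l) covers ∅
3(l) covers 2:l
4(k) covers 1:m, 3:l
floor of heap: 0:i, 1:m, 2:l
completions by unplaced set U, small U first (add the entries for U minus each lowest piece of U):
  |U|=1: {0}:1  {4}:1
  |U|=2: {0,4}:2  {1,4}:1  {3,4}:1
  |U|=3: {0,1,4}:3  {0,3,4}:3  {1,3,4}:2  {2,3,4}:1
  start at 0(i): 3
  start at 1(m): 4
  start at 2(l): 8
sum over floor = 15

15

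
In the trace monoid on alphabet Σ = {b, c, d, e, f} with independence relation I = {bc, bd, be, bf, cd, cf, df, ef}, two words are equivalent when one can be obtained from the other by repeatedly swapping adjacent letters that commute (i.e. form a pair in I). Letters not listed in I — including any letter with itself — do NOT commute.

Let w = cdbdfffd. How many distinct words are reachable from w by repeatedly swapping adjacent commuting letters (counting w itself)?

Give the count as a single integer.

0(c) covers ∅
1(d) covers ∅
2(b) covers ∅
3(d) covers 1:d
4(f) covers ∅
5(f) covers 4:f
6(f) covers 5:f
7(d) covers 3:d
floor of heap: 0:c, 1:d, 2:b, 4:f
completions by unplaced set U, small U first (add the entries for U minus each lowest piece of U):
  |U|=1: {0}:1  {2}:1  {6}:1  {7}:1
  |U|=2: {0,2}:2  {0,6}:2  {0,7}:2  {2,6}:2  {2,7}:2  {3,7}:1  {5,6}:1  {6,7}:2
  |U|=3: {0,2,6}:6  {0,2,7}:6  {0,3,7}:3  {0,5,6}:3  {0,6,7}:6  {1,3,7}:1  {2,3,7}:3  {2,5,6}:3  {2,6,7}:6  {3,6,7}:3  {4,5,6}:1  {5,6,7}:3
  |U|=4: {0,1,3,7}:4  {0,2,3,7}:12  {0,2,5,6}:12  {0,2,6,7}:24  {0,3,6,7}:12  {0,4,5,6}:4  {0,5,6,7}:12  {1,2,3,7}:4  {1,3,6,7}:4  {2,3,6,7}:12  {2,4,5,6}:4  {2,5,6,7}:12  {3,5,6,7}:6  {4,5,6,7}:4
  |U|=5: {0,1,2,3,7}:20  {0,1,3,6,7}:20  {0,2,3,6,7}:60  {0,2,4,5,6}:20  {0,2,5,6,7}:60  {0,3,5,6,7}:30  {0,4,5,6,7}:20  {1,2,3,6,7}:20  {1,3,5,6,7}:10  {2,3,5,6,7}:30  {2,4,5,6,7}:20  {3,4,5,6,7}:10
  |U|=6: {0,1,2,3,6,7}:120  {0,1,3,5,6,7}:60  {0,2,3,5,6,7}:180  {0,2,4,5,6,7}:120  {0,3,4,5,6,7}:60  {1,2,3,5,6,7}:60  {1,3,4,5,6,7}:20  {2,3,4,5,6,7}:60
  start at 0(c): 140
  start at 1(d): 420
  start at 2(b): 140
  start at 4(f): 420
sum over floor = 1120

1120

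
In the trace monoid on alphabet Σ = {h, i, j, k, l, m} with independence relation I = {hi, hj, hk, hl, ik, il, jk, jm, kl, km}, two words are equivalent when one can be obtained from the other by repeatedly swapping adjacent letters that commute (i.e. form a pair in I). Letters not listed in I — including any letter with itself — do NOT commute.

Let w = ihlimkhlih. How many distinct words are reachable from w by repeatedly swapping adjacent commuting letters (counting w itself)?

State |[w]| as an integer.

#0=i has no predecessor
#1=h has no predecessor
#2=l has no predecessor
#3=i depends on [0:i]
#4=m depends on [1:h, 2:l, 3:i]
#5=k has no predecessor
#6=h depends on [4:m]
#7=l depends on [4:m]
#8=i depends on [4:m]
#9=h depends on [6:h]
sources: [0:i, 1:h, 2:l, 5:k]
N(rest) = Σ N(rest − s) over sources s of rest; N(one piece) = 1:
  size 1 → [5]=1  [7]=1  [8]=1  [9]=1
  size 2 → [5,7]=2  [5,8]=2  [5,9]=2  [6,9]=1  [7,8]=2  [7,9]=2  [8,9]=2
  size 3 → [5,6,9]=3  [5,7,8]=6  [5,7,9]=6  [5,8,9]=6  [6,7,9]=3  [6,8,9]=3  [7,8,9]=6
  size 4 → [5,6,7,9]=12  [5,6,8,9]=12  [5,7,8,9]=24  [6,7,8,9]=12
  size 5 → [4,6,7,8,9]=12  [5,6,7,8,9]=60
  size 6 → [1,4,6,7,8,9]=12  [2,4,6,7,8,9]=12  [3,4,6,7,8,9]=12  [4,5,6,7,8,9]=72
  size 7 → [0,3,4,6,7,8,9]=12  [1,2,4,6,7,8,9]=24  [1,3,4,6,7,8,9]=24  [1,4,5,6,7,8,9]=84  [2,3,4,6,7,8,9]=24  [2,4,5,6,7,8,9]=84  [3,4,5,6,7,8,9]=84
  size 8 → [0,1,3,4,6,7,8,9]=36  [0,2,3,4,6,7,8,9]=36  [0,3,4,5,6,7,8,9]=96  [1,2,3,4,6,7,8,9]=72  [1,2,4,5,6,7,8,9]=192  [1,3,4,5,6,7,8,9]=192  [2,3,4,5,6,7,8,9]=192
  first=0(i) contributes 648
  first=1(h) contributes 324
  first=2(l) contributes 324
  first=5(k) contributes 144
|[w]| = 1440

1440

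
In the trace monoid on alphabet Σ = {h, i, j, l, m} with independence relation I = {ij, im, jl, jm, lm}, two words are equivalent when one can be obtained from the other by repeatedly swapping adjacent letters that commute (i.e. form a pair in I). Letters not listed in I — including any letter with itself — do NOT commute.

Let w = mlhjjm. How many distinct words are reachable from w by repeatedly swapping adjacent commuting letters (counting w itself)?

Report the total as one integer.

6

#0=m has no predecessor
#1=l has no predecessor
#2=h depends on [0:m, 1:l]
#3=j depends on [2:h]
#4=j depends on [3:j]
#5=m depends on [2:h]
sources: [0:m, 1:l]
N(rest) = Σ N(rest − s) over sources s of rest; N(one piece) = 1:
  size 1 → [4]=1  [5]=1
  size 2 → [3,4]=1  [4,5]=2
  size 3 → [3,4,5]=3
  size 4 → [2,3,4,5]=3
  first=0(m) contributes 3
  first=1(l) contributes 3
|[w]| = 6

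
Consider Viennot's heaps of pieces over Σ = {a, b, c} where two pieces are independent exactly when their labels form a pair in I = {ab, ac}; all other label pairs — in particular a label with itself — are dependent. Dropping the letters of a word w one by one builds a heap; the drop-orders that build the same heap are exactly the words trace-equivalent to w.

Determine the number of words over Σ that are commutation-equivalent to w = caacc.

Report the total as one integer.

10

#0=c has no predecessor
#1=a has no predecessor
#2=a depends on [1:a]
#3=c depends on [0:c]
#4=c depends on [3:c]
sources: [0:c, 1:a]
N(rest) = Σ N(rest − s) over sources s of rest; N(one piece) = 1:
  size 1 → [2]=1  [4]=1
  size 2 → [1,2]=1  [2,4]=2  [3,4]=1
  size 3 → [0,3,4]=1  [1,2,4]=3  [2,3,4]=3
  first=0(c) contributes 6
  first=1(a) contributes 4
|[w]| = 10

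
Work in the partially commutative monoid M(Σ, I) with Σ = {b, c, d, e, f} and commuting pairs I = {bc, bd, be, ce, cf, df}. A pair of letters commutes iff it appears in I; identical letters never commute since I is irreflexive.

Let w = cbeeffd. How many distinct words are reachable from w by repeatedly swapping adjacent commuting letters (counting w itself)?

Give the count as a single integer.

#0=c has no predecessor
#1=b has no predecessor
#2=e has no predecessor
#3=e depends on [2:e]
#4=f depends on [1:b, 3:e]
#5=f depends on [4:f]
#6=d depends on [0:c, 3:e]
sources: [0:c, 1:b, 2:e]
N(rest) = Σ N(rest − s) over sources s of rest; N(one piece) = 1:
  size 1 → [5]=1  [6]=1
  size 2 → [0,6]=1  [4,5]=1  [5,6]=2
  size 3 → [0,5,6]=3  [1,4,5]=1  [4,5,6]=3
  size 4 → [0,4,5,6]=6  [1,4,5,6]=4  [3,4,5,6]=3
  size 5 → [0,1,4,5,6]=10  [0,3,4,5,6]=9  [1,3,4,5,6]=7  [2,3,4,5,6]=3
  first=0(c) contributes 10
  first=1(b) contributes 12
  first=2(e) contributes 26
|[w]| = 48

48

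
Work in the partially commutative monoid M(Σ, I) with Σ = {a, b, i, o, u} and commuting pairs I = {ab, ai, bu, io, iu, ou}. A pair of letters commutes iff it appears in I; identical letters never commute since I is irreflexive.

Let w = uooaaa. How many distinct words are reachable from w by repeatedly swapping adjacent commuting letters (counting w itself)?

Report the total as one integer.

3

drop 0:u onto floor
drop 1:o onto floor
drop 2:o onto {1:o}
drop 3:a onto {0:u, 2:o}
drop 4:a onto {3:a}
drop 5:a onto {4:a}
ground layer = {0:u, 1:o}
drop-orders for the pieces not yet dropped (sum over which currently-grounded one goes next):
  1 to go: {5} 1
  2 to go: {4,5} 1
  3 to go: {3,4,5} 1
  4 to go: {0,3,4,5} 1  {2,3,4,5} 1
  if 0:u drops first: 1 orders
  if 1:o drops first: 2 orders
heap linearizations: 3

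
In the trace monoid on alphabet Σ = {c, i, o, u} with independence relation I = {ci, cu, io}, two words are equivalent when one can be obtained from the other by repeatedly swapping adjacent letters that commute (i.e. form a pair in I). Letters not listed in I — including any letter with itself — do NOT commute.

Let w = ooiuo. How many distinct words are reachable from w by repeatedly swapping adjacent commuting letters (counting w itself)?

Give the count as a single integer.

#0=o has no predecessor
#1=o depends on [0:o]
#2=i has no predecessor
#3=u depends on [1:o, 2:i]
#4=o depends on [3:u]
sources: [0:o, 2:i]
N(rest) = Σ N(rest − s) over sources s of rest; N(one piece) = 1:
  size 1 → [4]=1
  size 2 → [3,4]=1
  size 3 → [1,3,4]=1  [2,3,4]=1
  first=0(o) contributes 2
  first=2(i) contributes 1
|[w]| = 3

3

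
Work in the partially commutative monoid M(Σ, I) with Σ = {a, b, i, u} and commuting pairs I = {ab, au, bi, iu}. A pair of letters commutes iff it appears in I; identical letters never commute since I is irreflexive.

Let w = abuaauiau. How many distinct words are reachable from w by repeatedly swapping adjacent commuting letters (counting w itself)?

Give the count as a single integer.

#0=a has no predecessor
#1=b has no predecessor
#2=u depends on [1:b]
#3=a depends on [0:a]
#4=a depends on [3:a]
#5=u depends on [2:u]
#6=i depends on [4:a]
#7=a depends on [6:i]
#8=u depends on [5:u]
sources: [0:a, 1:b]
N(rest) = Σ N(rest − s) over sources s of rest; N(one piece) = 1:
  size 1 → [7]=1  [8]=1
  size 2 → [5,8]=1  [6,7]=1  [7,8]=2
  size 3 → [2,5,8]=1  [4,6,7]=1  [5,7,8]=3  [6,7,8]=3
  size 4 → [1,2,5,8]=1  [2,5,7,8]=4  [3,4,6,7]=1  [4,6,7,8]=4  [5,6,7,8]=6
  size 5 → [0,3,4,6,7]=1  [1,2,5,7,8]=5  [2,5,6,7,8]=10  [3,4,6,7,8]=5  [4,5,6,7,8]=10
  size 6 → [0,3,4,6,7,8]=6  [1,2,5,6,7,8]=15  [2,4,5,6,7,8]=20  [3,4,5,6,7,8]=15
  size 7 → [0,3,4,5,6,7,8]=21  [1,2,4,5,6,7,8]=35  [2,3,4,5,6,7,8]=35
  first=0(a) contributes 70
  first=1(b) contributes 56
|[w]| = 126

126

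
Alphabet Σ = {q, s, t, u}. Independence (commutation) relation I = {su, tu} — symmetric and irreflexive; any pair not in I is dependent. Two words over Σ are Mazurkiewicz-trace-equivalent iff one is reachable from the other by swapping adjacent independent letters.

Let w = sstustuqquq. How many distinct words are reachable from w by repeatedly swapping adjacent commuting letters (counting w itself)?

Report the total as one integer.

#0=s has no predecessor
#1=s depends on [0:s]
#2=t depends on [1:s]
#3=u has no predecessor
#4=s depends on [2:t]
#5=t depends on [4:s]
#6=u depends on [3:u]
#7=q depends on [5:t, 6:u]
#8=q depends on [7:q]
#9=u depends on [8:q]
#10=q depends on [9:u]
sources: [0:s, 3:u]
N(rest) = Σ N(rest − s) over sources s of rest; N(one piece) = 1:
  size 1 → [10]=1
  size 2 → [9,10]=1
  size 3 → [8,9,10]=1
  size 4 → [7,8,9,10]=1
  size 5 → [5,7,8,9,10]=1  [6,7,8,9,10]=1
  size 6 → [3,6,7,8,9,10]=1  [4,5,7,8,9,10]=1  [5,6,7,8,9,10]=2
  size 7 → [2,4,5,7,8,9,10]=1  [3,5,6,7,8,9,10]=3  [4,5,6,7,8,9,10]=3
  size 8 → [1,2,4,5,7,8,9,10]=1  [2,4,5,6,7,8,9,10]=4  [3,4,5,6,7,8,9,10]=6
  size 9 → [0,1,2,4,5,7,8,9,10]=1  [1,2,4,5,6,7,8,9,10]=5  [2,3,4,5,6,7,8,9,10]=10
  first=0(s) contributes 15
  first=3(u) contributes 6
|[w]| = 21

21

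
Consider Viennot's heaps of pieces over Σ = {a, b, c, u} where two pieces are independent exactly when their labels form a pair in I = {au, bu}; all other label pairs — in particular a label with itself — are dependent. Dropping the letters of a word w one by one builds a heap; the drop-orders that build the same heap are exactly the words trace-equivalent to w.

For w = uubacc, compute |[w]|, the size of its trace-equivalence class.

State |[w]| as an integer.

drop 0:u onto floor
drop 1:u onto {0:u}
drop 2:b onto floor
drop 3:a onto {2:b}
drop 4:c onto {1:u, 3:a}
drop 5:c onto {4:c}
ground layer = {0:u, 2:b}
drop-orders for the pieces not yet dropped (sum over which currently-grounded one goes next):
  1 to go: {5} 1
  2 to go: {4,5} 1
  3 to go: {1,4,5} 1  {3,4,5} 1
  4 to go: {0,1,4,5} 1  {1,3,4,5} 2  {2,3,4,5} 1
  if 0:u drops first: 3 orders
  if 2:b drops first: 3 orders
heap linearizations: 6

6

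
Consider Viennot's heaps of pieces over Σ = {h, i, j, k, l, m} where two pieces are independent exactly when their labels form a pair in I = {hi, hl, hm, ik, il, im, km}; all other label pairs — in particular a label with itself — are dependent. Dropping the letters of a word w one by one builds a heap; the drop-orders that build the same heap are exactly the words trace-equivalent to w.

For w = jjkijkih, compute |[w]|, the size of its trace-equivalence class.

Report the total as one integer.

drop 0:j onto floor
drop 1:j onto {0:j}
drop 2:k onto {1:j}
drop 3:i onto {1:j}
drop 4:j onto {2:k, 3:i}
drop 5:k onto {4:j}
drop 6:i onto {4:j}
drop 7:h onto {5:k}
ground layer = {0:j}
drop-orders for the pieces not yet dropped (sum over which currently-grounded one goes next):
  1 to go: {6} 1  {7} 1
  2 to go: {5,7} 1  {6,7} 2
  3 to go: {5,6,7} 3
  4 to go: {4,5,6,7} 3
  5 to go: {2,4,5,6,7} 3  {3,4,5,6,7} 3
  6 to go: {2,3,4,5,6,7} 6
  if 0:j drops first: 6 orders

6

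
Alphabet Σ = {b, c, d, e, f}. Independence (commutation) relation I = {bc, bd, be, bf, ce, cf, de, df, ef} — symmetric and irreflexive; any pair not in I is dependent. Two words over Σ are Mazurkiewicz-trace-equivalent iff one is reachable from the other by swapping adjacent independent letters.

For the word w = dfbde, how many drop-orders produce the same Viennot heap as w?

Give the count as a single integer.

drop 0:d onto floor
drop 1:f onto floor
drop 2:b onto floor
drop 3:d onto {0:d}
drop 4:e onto floor
ground layer = {0:d, 1:f, 2:b, 4:e}
drop-orders for the pieces not yet dropped (sum over which currently-grounded one goes next):
  1 to go: {1} 1  {2} 1  {3} 1  {4} 1
  2 to go: {0,3} 1  {1,2} 2  {1,3} 2  {1,4} 2  {2,3} 2  {2,4} 2  {3,4} 2
  3 to go: {0,1,3} 3  {0,2,3} 3  {0,3,4} 3  {1,2,3} 6  {1,2,4} 6  {1,3,4} 6  {2,3,4} 6
  if 0:d drops first: 24 orders
  if 1:f drops first: 12 orders
  if 2:b drops first: 12 orders
  if 4:e drops first: 12 orders
heap linearizations: 60

60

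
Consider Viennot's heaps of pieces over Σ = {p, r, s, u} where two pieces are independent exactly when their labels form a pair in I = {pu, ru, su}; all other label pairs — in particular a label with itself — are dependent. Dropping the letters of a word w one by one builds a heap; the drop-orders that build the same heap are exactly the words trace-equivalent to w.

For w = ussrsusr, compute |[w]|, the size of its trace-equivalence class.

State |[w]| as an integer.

28

#0=u has no predecessor
#1=s has no predecessor
#2=s depends on [1:s]
#3=r depends on [2:s]
#4=s depends on [3:r]
#5=u depends on [0:u]
#6=s depends on [4:s]
#7=r depends on [6:s]
sources: [0:u, 1:s]
N(rest) = Σ N(rest − s) over sources s of rest; N(one piece) = 1:
  size 1 → [5]=1  [7]=1
  size 2 → [0,5]=1  [5,7]=2  [6,7]=1
  size 3 → [0,5,7]=3  [4,6,7]=1  [5,6,7]=3
  size 4 → [0,5,6,7]=6  [3,4,6,7]=1  [4,5,6,7]=4
  size 5 → [0,4,5,6,7]=10  [2,3,4,6,7]=1  [3,4,5,6,7]=5
  size 6 → [0,3,4,5,6,7]=15  [1,2,3,4,6,7]=1  [2,3,4,5,6,7]=6
  first=0(u) contributes 7
  first=1(s) contributes 21
|[w]| = 28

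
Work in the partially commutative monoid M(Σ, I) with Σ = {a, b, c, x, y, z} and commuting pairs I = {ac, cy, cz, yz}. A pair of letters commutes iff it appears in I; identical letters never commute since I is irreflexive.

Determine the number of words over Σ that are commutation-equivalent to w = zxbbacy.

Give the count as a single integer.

3

#0=z has no predecessor
#1=x depends on [0:z]
#2=b depends on [1:x]
#3=b depends on [2:b]
#4=a depends on [3:b]
#5=c depends on [3:b]
#6=y depends on [4:a]
sources: [0:z]
N(rest) = Σ N(rest − s) over sources s of rest; N(one piece) = 1:
  size 1 → [5]=1  [6]=1
  size 2 → [4,6]=1  [5,6]=2
  size 3 → [4,5,6]=3
  size 4 → [3,4,5,6]=3
  size 5 → [2,3,4,5,6]=3
  first=0(z) contributes 3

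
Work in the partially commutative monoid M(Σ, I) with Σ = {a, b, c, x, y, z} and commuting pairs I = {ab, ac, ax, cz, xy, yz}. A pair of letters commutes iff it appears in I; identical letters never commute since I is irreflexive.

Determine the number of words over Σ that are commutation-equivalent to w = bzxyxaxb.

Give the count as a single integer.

19

piece 0:b — minimal
piece 1:z rests on {0:b}
piece 2:x rests on {1:z}
piece 3:y rests on {0:b}
piece 4:x rests on {2:x}
piece 5:a rests on {1:z, 3:y}
piece 6:x rests on {4:x}
piece 7:b rests on {3:y, 6:x}
minimal pieces: {0:b}
ways to finish when only these pieces remain (= sum over removing one remaining piece with nothing left below it):
  1 left: {5}→1  {7}→1
  2 left: {5,7}→2  {6,7}→1
  3 left: {3,5,7}→2  {4,6,7}→1  {5,6,7}→3
  4 left: {2,4,6,7}→1  {3,5,6,7}→5  {4,5,6,7}→4
  5 left: {2,4,5,6,7}→5  {3,4,5,6,7}→9
  6 left: {1,2,4,5,6,7}→5  {2,3,4,5,6,7}→14
  placing 0:b first → 19 extensions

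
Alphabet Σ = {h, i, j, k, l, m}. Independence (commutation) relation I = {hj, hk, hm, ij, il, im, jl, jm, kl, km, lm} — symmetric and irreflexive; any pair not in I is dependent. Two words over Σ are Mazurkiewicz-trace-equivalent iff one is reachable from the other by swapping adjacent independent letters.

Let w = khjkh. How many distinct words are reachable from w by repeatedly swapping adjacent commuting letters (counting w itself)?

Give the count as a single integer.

10

piece 0:k — minimal
piece 1:h — minimal
piece 2:j rests on {0:k}
piece 3:k rests on {2:j}
piece 4:h rests on {1:h}
minimal pieces: {0:k, 1:h}
ways to finish when only these pieces remain (= sum over removing one remaining piece with nothing left below it):
  1 left: {3}→1  {4}→1
  2 left: {1,4}→1  {2,3}→1  {3,4}→2
  3 left: {0,2,3}→1  {1,3,4}→3  {2,3,4}→3
  placing 0:k first → 6 extensions
  placing 1:h first → 4 extensions
total linear extensions = 10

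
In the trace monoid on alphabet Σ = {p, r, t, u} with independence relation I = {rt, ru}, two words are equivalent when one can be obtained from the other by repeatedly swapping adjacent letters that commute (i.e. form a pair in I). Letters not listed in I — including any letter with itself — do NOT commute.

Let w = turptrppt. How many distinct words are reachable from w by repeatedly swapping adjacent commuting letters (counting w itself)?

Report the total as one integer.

6

drop 0:t onto floor
drop 1:u onto {0:t}
drop 2:r onto floor
drop 3:p onto {1:u, 2:r}
drop 4:t onto {3:p}
drop 5:r onto {3:p}
drop 6:p onto {4:t, 5:r}
drop 7:p onto {6:p}
drop 8:t onto {7:p}
ground layer = {0:t, 2:r}
drop-orders for the pieces not yet dropped (sum over which currently-grounded one goes next):
  1 to go: {8} 1
  2 to go: {7,8} 1
  3 to go: {6,7,8} 1
  4 to go: {4,6,7,8} 1  {5,6,7,8} 1
  5 to go: {4,5,6,7,8} 2
  6 to go: {3,4,5,6,7,8} 2
  7 to go: {1,3,4,5,6,7,8} 2  {2,3,4,5,6,7,8} 2
  if 0:t drops first: 4 orders
  if 2:r drops first: 2 orders
heap linearizations: 6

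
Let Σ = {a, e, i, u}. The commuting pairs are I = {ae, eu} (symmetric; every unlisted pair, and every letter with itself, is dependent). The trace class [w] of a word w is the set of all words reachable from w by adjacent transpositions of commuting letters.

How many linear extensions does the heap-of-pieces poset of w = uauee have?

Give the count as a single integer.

10

#0=u has no predecessor
#1=a depends on [0:u]
#2=u depends on [1:a]
#3=e has no predecessor
#4=e depends on [3:e]
sources: [0:u, 3:e]
N(rest) = Σ N(rest − s) over sources s of rest; N(one piece) = 1:
  size 1 → [2]=1  [4]=1
  size 2 → [1,2]=1  [2,4]=2  [3,4]=1
  size 3 → [0,1,2]=1  [1,2,4]=3  [2,3,4]=3
  first=0(u) contributes 6
  first=3(e) contributes 4
|[w]| = 10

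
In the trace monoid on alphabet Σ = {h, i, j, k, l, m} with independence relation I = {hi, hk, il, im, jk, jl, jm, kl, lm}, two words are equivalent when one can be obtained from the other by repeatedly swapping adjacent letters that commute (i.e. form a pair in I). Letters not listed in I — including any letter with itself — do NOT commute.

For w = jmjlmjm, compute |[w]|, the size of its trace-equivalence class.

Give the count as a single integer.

#0=j has no predecessor
#1=m has no predecessor
#2=j depends on [0:j]
#3=l has no predecessor
#4=m depends on [1:m]
#5=j depends on [2:j]
#6=m depends on [4:m]
sources: [0:j, 1:m, 3:l]
N(rest) = Σ N(rest − s) over sources s of rest; N(one piece) = 1:
  size 1 → [3]=1  [5]=1  [6]=1
  size 2 → [2,5]=1  [3,5]=2  [3,6]=2  [4,6]=1  [5,6]=2
  size 3 → [0,2,5]=1  [1,4,6]=1  [2,3,5]=3  [2,5,6]=3  [3,4,6]=3  [3,5,6]=6  [4,5,6]=3
  size 4 → [0,2,3,5]=4  [0,2,5,6]=4  [1,3,4,6]=4  [1,4,5,6]=4  [2,3,5,6]=12  [2,4,5,6]=6  [3,4,5,6]=12
  size 5 → [0,2,3,5,6]=20  [0,2,4,5,6]=10  [1,2,4,5,6]=10  [1,3,4,5,6]=20  [2,3,4,5,6]=30
  first=0(j) contributes 60
  first=1(m) contributes 60
  first=3(l) contributes 20
|[w]| = 140

140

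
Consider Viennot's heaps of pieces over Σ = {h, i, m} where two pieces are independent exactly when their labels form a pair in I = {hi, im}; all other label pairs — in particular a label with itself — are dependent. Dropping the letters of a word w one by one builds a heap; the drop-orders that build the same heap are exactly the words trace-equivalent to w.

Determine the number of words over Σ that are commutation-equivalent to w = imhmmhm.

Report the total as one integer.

drop 0:i onto floor
drop 1:m onto floor
drop 2:h onto {1:m}
drop 3:m onto {2:h}
drop 4:m onto {3:m}
drop 5:h onto {4:m}
drop 6:m onto {5:h}
ground layer = {0:i, 1:m}
drop-orders for the pieces not yet dropped (sum over which currently-grounded one goes next):
  1 to go: {0} 1  {6} 1
  2 to go: {0,6} 2  {5,6} 1
  3 to go: {0,5,6} 3  {4,5,6} 1
  4 to go: {0,4,5,6} 4  {3,4,5,6} 1
  5 to go: {0,3,4,5,6} 5  {2,3,4,5,6} 1
  if 0:i drops first: 1 orders
  if 1:m drops first: 6 orders
heap linearizations: 7

7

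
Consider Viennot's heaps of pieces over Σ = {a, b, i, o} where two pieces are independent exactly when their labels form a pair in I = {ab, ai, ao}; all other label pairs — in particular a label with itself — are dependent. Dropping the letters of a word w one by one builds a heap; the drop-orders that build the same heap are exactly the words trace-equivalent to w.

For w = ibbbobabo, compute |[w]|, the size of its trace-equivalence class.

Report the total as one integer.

drop 0:i onto floor
drop 1:b onto {0:i}
drop 2:b onto {1:b}
drop 3:b onto {2:b}
drop 4:o onto {3:b}
drop 5:b onto {4:o}
drop 6:a onto floor
drop 7:b onto {5:b}
drop 8:o onto {7:b}
ground layer = {0:i, 6:a}
drop-orders for the pieces not yet dropped (sum over which currently-grounded one goes next):
  1 to go: {6} 1  {8} 1
  2 to go: {6,8} 2  {7,8} 1
  3 to go: {5,7,8} 1  {6,7,8} 3
  4 to go: {4,5,7,8} 1  {5,6,7,8} 4
  5 to go: {3,4,5,7,8} 1  {4,5,6,7,8} 5
  6 to go: {2,3,4,5,7,8} 1  {3,4,5,6,7,8} 6
  7 to go: {1,2,3,4,5,7,8} 1  {2,3,4,5,6,7,8} 7
  if 0:i drops first: 8 orders
  if 6:a drops first: 1 orders
heap linearizations: 9

9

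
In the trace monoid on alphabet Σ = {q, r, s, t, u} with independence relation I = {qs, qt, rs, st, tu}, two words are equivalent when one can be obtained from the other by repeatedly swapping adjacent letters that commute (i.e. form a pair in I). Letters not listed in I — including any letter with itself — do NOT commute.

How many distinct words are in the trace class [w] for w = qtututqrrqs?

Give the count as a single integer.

0(q) covers ∅
1(t) covers ∅
2(u) covers 0:q
3(t) covers 1:t
4(u) covers 2:u
5(t) covers 3:t
6(q) covers 4:u
7(r) covers 5:t, 6:q
8(r) covers 7:r
9(q) covers 8:r
10(s) covers 4:u
floor of heap: 0:q, 1:t
completions by unplaced set U, small U first (add the entries for U minus each lowest piece of U):
  |U|=1: {9}:1  {10}:1
  |U|=2: {8,9}:1  {9,10}:2
  |U|=3: {7,8,9}:1  {8,9,10}:3
  |U|=4: {5,7,8,9}:1  {6,7,8,9}:1  {7,8,9,10}:4
  |U|=5: {3,5,7,8,9}:1  {5,6,7,8,9}:2  {5,7,8,9,10}:5  {6,7,8,9,10}:5
  |U|=6: {1,3,5,7,8,9}:1  {3,5,6,7,8,9}:3  {3,5,7,8,9,10}:6  {4,6,7,8,9,10}:5  {5,6,7,8,9,10}:12
  |U|=7: {1,3,5,6,7,8,9}:4  {1,3,5,7,8,9,10}:7  {2,4,6,7,8,9,10}:5  {3,5,6,7,8,9,10}:21  {4,5,6,7,8,9,10}:17
  |U|=8: {0,2,4,6,7,8,9,10}:5  {1,3,5,6,7,8,9,10}:32  {2,4,5,6,7,8,9,10}:22  {3,4,5,6,7,8,9,10}:38
  |U|=9: {0,2,4,5,6,7,8,9,10}:27  {1,3,4,5,6,7,8,9,10}:70  {2,3,4,5,6,7,8,9,10}:60
  start at 0(q): 130
  start at 1(t): 87
sum over floor = 217

217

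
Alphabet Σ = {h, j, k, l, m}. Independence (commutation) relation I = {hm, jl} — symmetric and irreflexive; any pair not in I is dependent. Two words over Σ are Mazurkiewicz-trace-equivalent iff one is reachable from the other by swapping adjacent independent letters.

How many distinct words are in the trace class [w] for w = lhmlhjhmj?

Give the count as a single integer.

4

0(l) covers ∅
1(h) covers 0:l
2(m) covers 0:l
3(l) covers 1:h, 2:m
4(h) covers 3:l
5(j) covers 4:h
6(h) covers 5:j
7(m) covers 5:j
8(j) covers 6:h, 7:m
floor of heap: 0:l
completions by unplaced set U, small U first (add the entries for U minus each lowest piece of U):
  |U|=1: {8}:1
  |U|=2: {6,8}:1  {7,8}:1
  |U|=3: {6,7,8}:2
  |U|=4: {5,6,7,8}:2
  |U|=5: {4,5,6,7,8}:2
  |U|=6: {3,4,5,6,7,8}:2
  |U|=7: {1,3,4,5,6,7,8}:2  {2,3,4,5,6,7,8}:2
  start at 0(l): 4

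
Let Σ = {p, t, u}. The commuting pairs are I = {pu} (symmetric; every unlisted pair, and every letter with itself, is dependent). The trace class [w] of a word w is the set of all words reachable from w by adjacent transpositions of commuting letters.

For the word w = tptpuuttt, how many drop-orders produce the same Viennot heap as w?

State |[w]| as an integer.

drop 0:t onto floor
drop 1:p onto {0:t}
drop 2:t onto {1:p}
drop 3:p onto {2:t}
drop 4:u onto {2:t}
drop 5:u onto {4:u}
drop 6:t onto {3:p, 5:u}
drop 7:t onto {6:t}
drop 8:t onto {7:t}
ground layer = {0:t}
drop-orders for the pieces not yet dropped (sum over which currently-grounded one goes next):
  1 to go: {8} 1
  2 to go: {7,8} 1
  3 to go: {6,7,8} 1
  4 to go: {3,6,7,8} 1  {5,6,7,8} 1
  5 to go: {3,5,6,7,8} 2  {4,5,6,7,8} 1
  6 to go: {3,4,5,6,7,8} 3
  7 to go: {2,3,4,5,6,7,8} 3
  if 0:t drops first: 3 orders

3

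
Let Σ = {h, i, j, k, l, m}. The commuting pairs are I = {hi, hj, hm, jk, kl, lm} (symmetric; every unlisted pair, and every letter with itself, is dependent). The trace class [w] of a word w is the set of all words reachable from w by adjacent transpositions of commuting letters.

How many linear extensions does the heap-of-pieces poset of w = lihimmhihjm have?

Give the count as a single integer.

120

drop 0:l onto floor
drop 1:i onto {0:l}
drop 2:h onto {0:l}
drop 3:i onto {1:i}
drop 4:m onto {3:i}
drop 5:m onto {4:m}
drop 6:h onto {2:h}
drop 7:i onto {5:m}
drop 8:h onto {6:h}
drop 9:j onto {7:i}
drop 10:m onto {9:j}
ground layer = {0:l}
drop-orders for the pieces not yet dropped (sum over which currently-grounded one goes next):
  1 to go: {8} 1  {10} 1
  2 to go: {6,8} 1  {8,10} 2  {9,10} 1
  3 to go: {2,6,8} 1  {6,8,10} 3  {7,9,10} 1  {8,9,10} 3
  4 to go: {2,6,8,10} 4  {5,7,9,10} 1  {6,8,9,10} 6  {7,8,9,10} 4
  5 to go: {2,6,8,9,10} 10  {4,5,7,9,10} 1  {5,7,8,9,10} 5  {6,7,8,9,10} 10
  6 to go: {2,6,7,8,9,10} 20  {3,4,5,7,9,10} 1  {4,5,7,8,9,10} 6  {5,6,7,8,9,10} 15
  7 to go: {1,3,4,5,7,9,10} 1  {2,5,6,7,8,9,10} 35  {3,4,5,7,8,9,10} 7  {4,5,6,7,8,9,10} 21
  8 to go: {1,3,4,5,7,8,9,10} 8  {2,4,5,6,7,8,9,10} 56  {3,4,5,6,7,8,9,10} 28
  9 to go: {1,3,4,5,6,7,8,9,10} 36  {2,3,4,5,6,7,8,9,10} 84
  if 0:l drops first: 120 orders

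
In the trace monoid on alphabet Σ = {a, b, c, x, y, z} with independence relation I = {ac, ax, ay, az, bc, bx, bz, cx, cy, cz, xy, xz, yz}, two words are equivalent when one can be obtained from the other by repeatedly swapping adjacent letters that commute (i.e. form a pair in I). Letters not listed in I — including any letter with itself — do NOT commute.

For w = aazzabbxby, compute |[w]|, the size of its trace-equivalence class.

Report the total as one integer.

#0=a has no predecessor
#1=a depends on [0:a]
#2=z has no predecessor
#3=z depends on [2:z]
#4=a depends on [1:a]
#5=b depends on [4:a]
#6=b depends on [5:b]
#7=x has no predecessor
#8=b depends on [6:b]
#9=y depends on [8:b]
sources: [0:a, 2:z, 7:x]
N(rest) = Σ N(rest − s) over sources s of rest; N(one piece) = 1:
  size 1 → [3]=1  [7]=1  [9]=1
  size 2 → [2,3]=1  [3,7]=2  [3,9]=2  [7,9]=2  [8,9]=1
  size 3 → [2,3,7]=3  [2,3,9]=3  [3,7,9]=6  [3,8,9]=3  [6,8,9]=1  [7,8,9]=3
  size 4 → [2,3,7,9]=12  [2,3,8,9]=6  [3,6,8,9]=4  [3,7,8,9]=12  [5,6,8,9]=1  [6,7,8,9]=4
  size 5 → [2,3,6,8,9]=10  [2,3,7,8,9]=30  [3,5,6,8,9]=5  [3,6,7,8,9]=20  [4,5,6,8,9]=1  [5,6,7,8,9]=5
  size 6 → [1,4,5,6,8,9]=1  [2,3,5,6,8,9]=15  [2,3,6,7,8,9]=60  [3,4,5,6,8,9]=6  [3,5,6,7,8,9]=30  [4,5,6,7,8,9]=6
  size 7 → [0,1,4,5,6,8,9]=1  [1,3,4,5,6,8,9]=7  [1,4,5,6,7,8,9]=7  [2,3,4,5,6,8,9]=21  [2,3,5,6,7,8,9]=105  [3,4,5,6,7,8,9]=42
  size 8 → [0,1,3,4,5,6,8,9]=8  [0,1,4,5,6,7,8,9]=8  [1,2,3,4,5,6,8,9]=28  [1,3,4,5,6,7,8,9]=56  [2,3,4,5,6,7,8,9]=168
  first=0(a) contributes 252
  first=2(z) contributes 72
  first=7(x) contributes 36
|[w]| = 360

360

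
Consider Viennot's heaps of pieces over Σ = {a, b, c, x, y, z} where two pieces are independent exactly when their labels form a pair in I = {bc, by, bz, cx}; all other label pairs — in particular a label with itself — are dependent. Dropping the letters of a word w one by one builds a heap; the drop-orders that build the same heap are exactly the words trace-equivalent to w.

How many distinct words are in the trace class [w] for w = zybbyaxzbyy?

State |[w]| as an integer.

40

#0=z has no predecessor
#1=y depends on [0:z]
#2=b has no predecessor
#3=b depends on [2:b]
#4=y depends on [1:y]
#5=a depends on [3:b, 4:y]
#6=x depends on [5:a]
#7=z depends on [6:x]
#8=b depends on [6:x]
#9=y depends on [7:z]
#10=y depends on [9:y]
sources: [0:z, 2:b]
N(rest) = Σ N(rest − s) over sources s of rest; N(one piece) = 1:
  size 1 → [8]=1  [10]=1
  size 2 → [8,10]=2  [9,10]=1
  size 3 → [7,9,10]=1  [8,9,10]=3
  size 4 → [7,8,9,10]=4
  size 5 → [6,7,8,9,10]=4
  size 6 → [5,6,7,8,9,10]=4
  size 7 → [3,5,6,7,8,9,10]=4  [4,5,6,7,8,9,10]=4
  size 8 → [1,4,5,6,7,8,9,10]=4  [2,3,5,6,7,8,9,10]=4  [3,4,5,6,7,8,9,10]=8
  size 9 → [0,1,4,5,6,7,8,9,10]=4  [1,3,4,5,6,7,8,9,10]=12  [2,3,4,5,6,7,8,9,10]=12
  first=0(z) contributes 24
  first=2(b) contributes 16
|[w]| = 40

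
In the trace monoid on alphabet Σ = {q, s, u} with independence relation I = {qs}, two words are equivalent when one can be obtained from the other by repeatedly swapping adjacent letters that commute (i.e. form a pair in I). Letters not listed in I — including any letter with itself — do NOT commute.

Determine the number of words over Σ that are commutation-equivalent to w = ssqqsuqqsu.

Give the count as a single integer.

30

piece 0:s — minimal
piece 1:s rests on {0:s}
piece 2:q — minimal
piece 3:q rests on {2:q}
piece 4:s rests on {1:s}
piece 5:u rests on {3:q, 4:s}
piece 6:q rests on {5:u}
piece 7:q rests on {6:q}
piece 8:s rests on {5:u}
piece 9:u rests on {7:q, 8:s}
minimal pieces: {0:s, 2:q}
ways to finish when only these pieces remain (= sum over removing one remaining piece with nothing left below it):
  1 left: {9}→1
  2 left: {7,9}→1  {8,9}→1
  3 left: {6,7,9}→1  {7,8,9}→2
  4 left: {6,7,8,9}→3
  5 left: {5,6,7,8,9}→3
  6 left: {3,5,6,7,8,9}→3  {4,5,6,7,8,9}→3
  7 left: {1,4,5,6,7,8,9}→3  {2,3,5,6,7,8,9}→3  {3,4,5,6,7,8,9}→6
  8 left: {0,1,4,5,6,7,8,9}→3  {1,3,4,5,6,7,8,9}→9  {2,3,4,5,6,7,8,9}→9
  placing 0:s first → 18 extensions
  placing 2:q first → 12 extensions
total linear extensions = 30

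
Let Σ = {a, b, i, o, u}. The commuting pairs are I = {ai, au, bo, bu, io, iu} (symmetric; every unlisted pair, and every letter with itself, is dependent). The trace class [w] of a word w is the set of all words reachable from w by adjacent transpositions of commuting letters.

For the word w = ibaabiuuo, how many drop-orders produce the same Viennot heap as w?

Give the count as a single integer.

64

drop 0:i onto floor
drop 1:b onto {0:i}
drop 2:a onto {1:b}
drop 3:a onto {2:a}
drop 4:b onto {3:a}
drop 5:i onto {4:b}
drop 6:u onto floor
drop 7:u onto {6:u}
drop 8:o onto {3:a, 7:u}
ground layer = {0:i, 6:u}
drop-orders for the pieces not yet dropped (sum over which currently-grounded one goes next):
  1 to go: {5} 1  {8} 1
  2 to go: {4,5} 1  {5,8} 2  {7,8} 1
  3 to go: {4,5,8} 3  {5,7,8} 3  {6,7,8} 1
  4 to go: {3,4,5,8} 3  {4,5,7,8} 6  {5,6,7,8} 4
  5 to go: {2,3,4,5,8} 3  {3,4,5,7,8} 9  {4,5,6,7,8} 10
  6 to go: {1,2,3,4,5,8} 3  {2,3,4,5,7,8} 12  {3,4,5,6,7,8} 19
  7 to go: {0,1,2,3,4,5,8} 3  {1,2,3,4,5,7,8} 15  {2,3,4,5,6,7,8} 31
  if 0:i drops first: 46 orders
  if 6:u drops first: 18 orders
heap linearizations: 64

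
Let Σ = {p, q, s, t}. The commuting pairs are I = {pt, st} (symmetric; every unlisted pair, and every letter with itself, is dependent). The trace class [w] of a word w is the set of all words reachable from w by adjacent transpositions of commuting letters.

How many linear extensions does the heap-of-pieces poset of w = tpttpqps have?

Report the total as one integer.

10

0(t) covers ∅
1(p) covers ∅
2(t) covers 0:t
3(t) covers 2:t
4(p) covers 1:p
5(q) covers 3:t, 4:p
6(p) covers 5:q
7(s) covers 6:p
floor of heap: 0:t, 1:p
completions by unplaced set U, small U first (add the entries for U minus each lowest piece of U):
  |U|=1: {7}:1
  |U|=2: {6,7}:1
  |U|=3: {5,6,7}:1
  |U|=4: {3,5,6,7}:1  {4,5,6,7}:1
  |U|=5: {1,4,5,6,7}:1  {2,3,5,6,7}:1  {3,4,5,6,7}:2
  |U|=6: {0,2,3,5,6,7}:1  {1,3,4,5,6,7}:3  {2,3,4,5,6,7}:3
  start at 0(t): 6
  start at 1(p): 4
sum over floor = 10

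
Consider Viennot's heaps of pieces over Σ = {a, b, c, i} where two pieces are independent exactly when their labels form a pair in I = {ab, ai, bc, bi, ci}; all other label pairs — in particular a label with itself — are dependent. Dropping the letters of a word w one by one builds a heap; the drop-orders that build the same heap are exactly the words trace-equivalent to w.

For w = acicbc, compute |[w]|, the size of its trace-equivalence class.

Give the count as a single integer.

drop 0:a onto floor
drop 1:c onto {0:a}
drop 2:i onto floor
drop 3:c onto {1:c}
drop 4:b onto floor
drop 5:c onto {3:c}
ground layer = {0:a, 2:i, 4:b}
drop-orders for the pieces not yet dropped (sum over which currently-grounded one goes next):
  1 to go: {2} 1  {4} 1  {5} 1
  2 to go: {2,4} 2  {2,5} 2  {3,5} 1  {4,5} 2
  3 to go: {1,3,5} 1  {2,3,5} 3  {2,4,5} 6  {3,4,5} 3
  4 to go: {0,1,3,5} 1  {1,2,3,5} 4  {1,3,4,5} 4  {2,3,4,5} 12
  if 0:a drops first: 20 orders
  if 2:i drops first: 5 orders
  if 4:b drops first: 5 orders
heap linearizations: 30

30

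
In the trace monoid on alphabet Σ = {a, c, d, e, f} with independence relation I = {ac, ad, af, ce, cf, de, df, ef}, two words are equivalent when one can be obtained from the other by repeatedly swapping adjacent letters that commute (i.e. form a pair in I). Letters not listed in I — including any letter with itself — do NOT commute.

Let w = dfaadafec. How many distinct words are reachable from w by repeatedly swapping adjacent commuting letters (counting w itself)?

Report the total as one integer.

1260

piece 0:d — minimal
piece 1:f — minimal
piece 2:a — minimal
piece 3:a rests on {2:a}
piece 4:d rests on {0:d}
piece 5:a rests on {3:a}
piece 6:f rests on {1:f}
piece 7:e rests on {5:a}
piece 8:c rests on {4:d}
minimal pieces: {0:d, 1:f, 2:a}
ways to finish when only these pieces remain (= sum over removing one remaining piece with nothing left below it):
  1 left: {6}→1  {7}→1  {8}→1
  2 left: {1,6}→1  {4,8}→1  {5,7}→1  {6,7}→2  {6,8}→2  {7,8}→2
  3 left: {0,4,8}→1  {1,6,7}→3  {1,6,8}→3  {3,5,7}→1  {4,6,8}→3  {4,7,8}→3  {5,6,7}→3  {5,7,8}→3  {6,7,8}→6
  4 left: {0,4,6,8}→4  {0,4,7,8}→4  {1,4,6,8}→6  {1,5,6,7}→6  {1,6,7,8}→12  {2,3,5,7}→1  {3,5,6,7}→4  {3,5,7,8}→4  {4,5,7,8}→6  {4,6,7,8}→12  {5,6,7,8}→12
  5 left: {0,1,4,6,8}→10  {0,4,5,7,8}→10  {0,4,6,7,8}→20  {1,3,5,6,7}→10  {1,4,6,7,8}→30  {1,5,6,7,8}→30  {2,3,5,6,7}→5  {2,3,5,7,8}→5  {3,4,5,7,8}→10  {3,5,6,7,8}→20  {4,5,6,7,8}→30
  6 left: {0,1,4,6,7,8}→60  {0,3,4,5,7,8}→20  {0,4,5,6,7,8}→60  {1,2,3,5,6,7}→15  {1,3,5,6,7,8}→60  {1,4,5,6,7,8}→90  {2,3,4,5,7,8}→15  {2,3,5,6,7,8}→30  {3,4,5,6,7,8}→60
  7 left: {0,1,4,5,6,7,8}→210  {0,2,3,4,5,7,8}→35  {0,3,4,5,6,7,8}→140  {1,2,3,5,6,7,8}→105  {1,3,4,5,6,7,8}→210  {2,3,4,5,6,7,8}→105
  placing 0:d first → 420 extensions
  placing 1:f first → 280 extensions
  placing 2:a first → 560 extensions
total linear extensions = 1260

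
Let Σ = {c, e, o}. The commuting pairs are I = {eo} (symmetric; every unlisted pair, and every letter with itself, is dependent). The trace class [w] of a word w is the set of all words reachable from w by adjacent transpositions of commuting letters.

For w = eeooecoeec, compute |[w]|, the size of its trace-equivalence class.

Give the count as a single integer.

30

0(e) covers ∅
1(e) covers 0:e
2(o) covers ∅
3(o) covers 2:o
4(e) covers 1:e
5(c) covers 3:o, 4:e
6(o) covers 5:c
7(e) covers 5:c
8(e) covers 7:e
9(c) covers 6:o, 8:e
floor of heap: 0:e, 2:o
completions by unplaced set U, small U first (add the entries for U minus each lowest piece of U):
  |U|=1: {9}:1
  |U|=2: {6,9}:1  {8,9}:1
  |U|=3: {6,8,9}:2  {7,8,9}:1
  |U|=4: {6,7,8,9}:3
  |U|=5: {5,6,7,8,9}:3
  |U|=6: {3,5,6,7,8,9}:3  {4,5,6,7,8,9}:3
  |U|=7: {1,4,5,6,7,8,9}:3  {2,3,5,6,7,8,9}:3  {3,4,5,6,7,8,9}:6
  |U|=8: {0,1,4,5,6,7,8,9}:3  {1,3,4,5,6,7,8,9}:9  {2,3,4,5,6,7,8,9}:9
  start at 0(e): 18
  start at 2(o): 12
sum over floor = 30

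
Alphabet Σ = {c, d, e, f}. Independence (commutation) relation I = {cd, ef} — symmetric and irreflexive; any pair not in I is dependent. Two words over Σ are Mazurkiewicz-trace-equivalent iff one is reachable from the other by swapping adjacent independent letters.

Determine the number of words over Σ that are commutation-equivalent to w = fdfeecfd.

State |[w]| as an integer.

drop 0:f onto floor
drop 1:d onto {0:f}
drop 2:f onto {1:d}
drop 3:e onto {1:d}
drop 4:e onto {3:e}
drop 5:c onto {2:f, 4:e}
drop 6:f onto {5:c}
drop 7:d onto {6:f}
ground layer = {0:f}
drop-orders for the pieces not yet dropped (sum over which currently-grounded one goes next):
  1 to go: {7} 1
  2 to go: {6,7} 1
  3 to go: {5,6,7} 1
  4 to go: {2,5,6,7} 1  {4,5,6,7} 1
  5 to go: {2,4,5,6,7} 2  {3,4,5,6,7} 1
  6 to go: {2,3,4,5,6,7} 3
  if 0:f drops first: 3 orders

3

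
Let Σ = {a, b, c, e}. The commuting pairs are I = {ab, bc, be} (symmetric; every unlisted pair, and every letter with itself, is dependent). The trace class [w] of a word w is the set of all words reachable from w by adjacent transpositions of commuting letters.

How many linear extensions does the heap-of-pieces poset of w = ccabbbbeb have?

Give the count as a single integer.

piece 0:c — minimal
piece 1:c rests on {0:c}
piece 2:a rests on {1:c}
piece 3:b — minimal
piece 4:b rests on {3:b}
piece 5:b rests on {4:b}
piece 6:b rests on {5:b}
piece 7:e rests on {2:a}
piece 8:b rests on {6:b}
minimal pieces: {0:c, 3:b}
ways to finish when only these pieces remain (= sum over removing one remaining piece with nothing left below it):
  1 left: {7}→1  {8}→1
  2 left: {2,7}→1  {6,8}→1  {7,8}→2
  3 left: {1,2,7}→1  {2,7,8}→3  {5,6,8}→1  {6,7,8}→3
  4 left: {0,1,2,7}→1  {1,2,7,8}→4  {2,6,7,8}→6  {4,5,6,8}→1  {5,6,7,8}→4
  5 left: {0,1,2,7,8}→5  {1,2,6,7,8}→10  {2,5,6,7,8}→10  {3,4,5,6,8}→1  {4,5,6,7,8}→5
  6 left: {0,1,2,6,7,8}→15  {1,2,5,6,7,8}→20  {2,4,5,6,7,8}→15  {3,4,5,6,7,8}→6
  7 left: {0,1,2,5,6,7,8}→35  {1,2,4,5,6,7,8}→35  {2,3,4,5,6,7,8}→21
  placing 0:c first → 56 extensions
  placing 3:b first → 70 extensions
total linear extensions = 126

126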